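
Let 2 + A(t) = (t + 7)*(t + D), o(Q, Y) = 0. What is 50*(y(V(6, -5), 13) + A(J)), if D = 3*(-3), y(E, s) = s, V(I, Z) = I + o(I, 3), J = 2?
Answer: -2600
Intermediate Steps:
V(I, Z) = I (V(I, Z) = I + 0 = I)
D = -9
A(t) = -2 + (-9 + t)*(7 + t) (A(t) = -2 + (t + 7)*(t - 9) = -2 + (7 + t)*(-9 + t) = -2 + (-9 + t)*(7 + t))
50*(y(V(6, -5), 13) + A(J)) = 50*(13 + (-65 + 2² - 2*2)) = 50*(13 + (-65 + 4 - 4)) = 50*(13 - 65) = 50*(-52) = -2600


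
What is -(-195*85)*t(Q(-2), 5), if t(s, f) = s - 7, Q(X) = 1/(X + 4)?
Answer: -215475/2 ≈ -1.0774e+5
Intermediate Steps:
Q(X) = 1/(4 + X)
t(s, f) = -7 + s
-(-195*85)*t(Q(-2), 5) = -(-195*85)*(-7 + 1/(4 - 2)) = -(-16575)*(-7 + 1/2) = -(-16575)*(-7 + ½) = -(-16575)*(-13)/2 = -1*215475/2 = -215475/2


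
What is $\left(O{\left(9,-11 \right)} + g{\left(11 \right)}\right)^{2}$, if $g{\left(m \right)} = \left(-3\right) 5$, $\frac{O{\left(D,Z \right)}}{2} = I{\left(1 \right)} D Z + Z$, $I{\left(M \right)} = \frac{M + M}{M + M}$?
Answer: $55225$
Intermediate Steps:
$I{\left(M \right)} = 1$ ($I{\left(M \right)} = \frac{2 M}{2 M} = 2 M \frac{1}{2 M} = 1$)
$O{\left(D,Z \right)} = 2 Z + 2 D Z$ ($O{\left(D,Z \right)} = 2 \left(1 D Z + Z\right) = 2 \left(D Z + Z\right) = 2 \left(Z + D Z\right) = 2 Z + 2 D Z$)
$g{\left(m \right)} = -15$
$\left(O{\left(9,-11 \right)} + g{\left(11 \right)}\right)^{2} = \left(2 \left(-11\right) \left(1 + 9\right) - 15\right)^{2} = \left(2 \left(-11\right) 10 - 15\right)^{2} = \left(-220 - 15\right)^{2} = \left(-235\right)^{2} = 55225$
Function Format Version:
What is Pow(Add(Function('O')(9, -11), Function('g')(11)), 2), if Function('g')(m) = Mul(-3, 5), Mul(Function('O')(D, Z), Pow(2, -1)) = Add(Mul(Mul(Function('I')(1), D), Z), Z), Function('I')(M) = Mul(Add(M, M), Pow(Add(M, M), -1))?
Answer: 55225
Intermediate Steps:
Function('I')(M) = 1 (Function('I')(M) = Mul(Mul(2, M), Pow(Mul(2, M), -1)) = Mul(Mul(2, M), Mul(Rational(1, 2), Pow(M, -1))) = 1)
Function('O')(D, Z) = Add(Mul(2, Z), Mul(2, D, Z)) (Function('O')(D, Z) = Mul(2, Add(Mul(Mul(1, D), Z), Z)) = Mul(2, Add(Mul(D, Z), Z)) = Mul(2, Add(Z, Mul(D, Z))) = Add(Mul(2, Z), Mul(2, D, Z)))
Function('g')(m) = -15
Pow(Add(Function('O')(9, -11), Function('g')(11)), 2) = Pow(Add(Mul(2, -11, Add(1, 9)), -15), 2) = Pow(Add(Mul(2, -11, 10), -15), 2) = Pow(Add(-220, -15), 2) = Pow(-235, 2) = 55225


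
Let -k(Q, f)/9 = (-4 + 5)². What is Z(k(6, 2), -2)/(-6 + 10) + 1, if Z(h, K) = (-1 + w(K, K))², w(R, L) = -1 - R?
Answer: 1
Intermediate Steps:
k(Q, f) = -9 (k(Q, f) = -9*(-4 + 5)² = -9*1² = -9*1 = -9)
Z(h, K) = (-2 - K)² (Z(h, K) = (-1 + (-1 - K))² = (-2 - K)²)
Z(k(6, 2), -2)/(-6 + 10) + 1 = (2 - 2)²/(-6 + 10) + 1 = 0²/4 + 1 = 0*(¼) + 1 = 0 + 1 = 1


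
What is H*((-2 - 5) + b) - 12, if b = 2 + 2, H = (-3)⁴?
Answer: -255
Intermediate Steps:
H = 81
b = 4
H*((-2 - 5) + b) - 12 = 81*((-2 - 5) + 4) - 12 = 81*(-7 + 4) - 12 = 81*(-3) - 12 = -243 - 12 = -255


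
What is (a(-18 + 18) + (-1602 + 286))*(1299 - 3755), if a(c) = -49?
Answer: 3352440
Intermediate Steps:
(a(-18 + 18) + (-1602 + 286))*(1299 - 3755) = (-49 + (-1602 + 286))*(1299 - 3755) = (-49 - 1316)*(-2456) = -1365*(-2456) = 3352440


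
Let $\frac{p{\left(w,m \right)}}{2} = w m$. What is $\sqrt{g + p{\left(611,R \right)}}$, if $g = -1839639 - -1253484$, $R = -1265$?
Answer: $i \sqrt{2131985} \approx 1460.1 i$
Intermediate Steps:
$g = -586155$ ($g = -1839639 + 1253484 = -586155$)
$p{\left(w,m \right)} = 2 m w$ ($p{\left(w,m \right)} = 2 w m = 2 m w$)
$\sqrt{g + p{\left(611,R \right)}} = \sqrt{-586155 + 2 \left(-1265\right) 611} = \sqrt{-586155 - 1545830} = \sqrt{-2131985} = i \sqrt{2131985}$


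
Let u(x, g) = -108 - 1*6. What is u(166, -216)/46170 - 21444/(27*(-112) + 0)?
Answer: 80387/11340 ≈ 7.0888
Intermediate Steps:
u(x, g) = -114 (u(x, g) = -108 - 6 = -114)
u(166, -216)/46170 - 21444/(27*(-112) + 0) = -114/46170 - 21444/(27*(-112) + 0) = -114*1/46170 - 21444/(-3024 + 0) = -1/405 - 21444/(-3024) = -1/405 - 21444*(-1/3024) = -1/405 + 1787/252 = 80387/11340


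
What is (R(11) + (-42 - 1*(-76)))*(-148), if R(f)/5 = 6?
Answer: -9472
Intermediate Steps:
R(f) = 30 (R(f) = 5*6 = 30)
(R(11) + (-42 - 1*(-76)))*(-148) = (30 + (-42 - 1*(-76)))*(-148) = (30 + (-42 + 76))*(-148) = (30 + 34)*(-148) = 64*(-148) = -9472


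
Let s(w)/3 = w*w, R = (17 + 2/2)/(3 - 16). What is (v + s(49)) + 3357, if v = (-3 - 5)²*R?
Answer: 136128/13 ≈ 10471.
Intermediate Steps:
R = -18/13 (R = (17 + 2*(½))/(-13) = (17 + 1)*(-1/13) = 18*(-1/13) = -18/13 ≈ -1.3846)
s(w) = 3*w² (s(w) = 3*(w*w) = 3*w²)
v = -1152/13 (v = (-3 - 5)²*(-18/13) = (-8)²*(-18/13) = 64*(-18/13) = -1152/13 ≈ -88.615)
(v + s(49)) + 3357 = (-1152/13 + 3*49²) + 3357 = (-1152/13 + 3*2401) + 3357 = (-1152/13 + 7203) + 3357 = 92487/13 + 3357 = 136128/13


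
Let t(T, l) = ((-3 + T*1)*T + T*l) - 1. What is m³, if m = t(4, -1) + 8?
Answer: 343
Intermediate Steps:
t(T, l) = -1 + T*l + T*(-3 + T) (t(T, l) = ((-3 + T)*T + T*l) - 1 = (T*(-3 + T) + T*l) - 1 = (T*l + T*(-3 + T)) - 1 = -1 + T*l + T*(-3 + T))
m = 7 (m = (-1 + 4² - 3*4 + 4*(-1)) + 8 = (-1 + 16 - 12 - 4) + 8 = -1 + 8 = 7)
m³ = 7³ = 343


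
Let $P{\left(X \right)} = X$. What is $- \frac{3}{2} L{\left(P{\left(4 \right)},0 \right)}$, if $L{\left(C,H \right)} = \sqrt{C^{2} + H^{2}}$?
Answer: $-6$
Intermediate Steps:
$- \frac{3}{2} L{\left(P{\left(4 \right)},0 \right)} = - \frac{3}{2} \sqrt{4^{2} + 0^{2}} = \left(-3\right) \frac{1}{2} \sqrt{16 + 0} = - \frac{3 \sqrt{16}}{2} = \left(- \frac{3}{2}\right) 4 = -6$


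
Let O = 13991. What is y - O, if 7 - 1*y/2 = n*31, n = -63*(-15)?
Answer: -72567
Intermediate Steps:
n = 945
y = -58576 (y = 14 - 1890*31 = 14 - 2*29295 = 14 - 58590 = -58576)
y - O = -58576 - 1*13991 = -58576 - 13991 = -72567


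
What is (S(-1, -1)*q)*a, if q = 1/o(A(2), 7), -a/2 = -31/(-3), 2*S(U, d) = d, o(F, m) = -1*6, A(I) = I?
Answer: -31/18 ≈ -1.7222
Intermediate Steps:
o(F, m) = -6
S(U, d) = d/2
a = -62/3 (a = -(-62)/(-3) = -(-62)*(-1)/3 = -2*31/3 = -62/3 ≈ -20.667)
q = -⅙ (q = 1/(-6) = -⅙ ≈ -0.16667)
(S(-1, -1)*q)*a = (((½)*(-1))*(-⅙))*(-62/3) = -½*(-⅙)*(-62/3) = (1/12)*(-62/3) = -31/18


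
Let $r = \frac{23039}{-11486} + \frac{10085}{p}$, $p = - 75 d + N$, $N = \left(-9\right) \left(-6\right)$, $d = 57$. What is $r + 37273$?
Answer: $\frac{1806871634909}{48482406} \approx 37269.0$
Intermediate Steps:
$N = 54$
$p = -4221$ ($p = \left(-75\right) 57 + 54 = -4275 + 54 = -4221$)
$r = - \frac{213083929}{48482406}$ ($r = \frac{23039}{-11486} + \frac{10085}{-4221} = 23039 \left(- \frac{1}{11486}\right) + 10085 \left(- \frac{1}{4221}\right) = - \frac{23039}{11486} - \frac{10085}{4221} = - \frac{213083929}{48482406} \approx -4.3951$)
$r + 37273 = - \frac{213083929}{48482406} + 37273 = \frac{1806871634909}{48482406}$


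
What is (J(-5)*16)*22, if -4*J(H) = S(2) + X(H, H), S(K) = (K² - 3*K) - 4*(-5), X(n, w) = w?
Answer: -1144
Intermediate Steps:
S(K) = 20 + K² - 3*K (S(K) = (K² - 3*K) + 20 = 20 + K² - 3*K)
J(H) = -9/2 - H/4 (J(H) = -((20 + 2² - 3*2) + H)/4 = -((20 + 4 - 6) + H)/4 = -(18 + H)/4 = -9/2 - H/4)
(J(-5)*16)*22 = ((-9/2 - ¼*(-5))*16)*22 = ((-9/2 + 5/4)*16)*22 = -13/4*16*22 = -52*22 = -1144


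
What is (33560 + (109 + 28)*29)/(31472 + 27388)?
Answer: 12511/19620 ≈ 0.63767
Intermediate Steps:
(33560 + (109 + 28)*29)/(31472 + 27388) = (33560 + 137*29)/58860 = (33560 + 3973)*(1/58860) = 37533*(1/58860) = 12511/19620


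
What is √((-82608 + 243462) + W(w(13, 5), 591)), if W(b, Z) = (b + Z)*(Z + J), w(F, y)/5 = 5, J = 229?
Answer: √665974 ≈ 816.07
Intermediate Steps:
w(F, y) = 25 (w(F, y) = 5*5 = 25)
W(b, Z) = (229 + Z)*(Z + b) (W(b, Z) = (b + Z)*(Z + 229) = (Z + b)*(229 + Z) = (229 + Z)*(Z + b))
√((-82608 + 243462) + W(w(13, 5), 591)) = √((-82608 + 243462) + (591² + 229*591 + 229*25 + 591*25)) = √(160854 + (349281 + 135339 + 5725 + 14775)) = √(160854 + 505120) = √665974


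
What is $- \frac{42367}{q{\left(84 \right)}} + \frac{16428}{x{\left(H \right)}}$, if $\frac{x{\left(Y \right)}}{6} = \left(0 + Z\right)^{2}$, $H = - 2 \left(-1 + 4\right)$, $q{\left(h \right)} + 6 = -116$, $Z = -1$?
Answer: $\frac{376403}{122} \approx 3085.3$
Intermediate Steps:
$q{\left(h \right)} = -122$ ($q{\left(h \right)} = -6 - 116 = -122$)
$H = -6$ ($H = \left(-2\right) 3 = -6$)
$x{\left(Y \right)} = 6$ ($x{\left(Y \right)} = 6 \left(0 - 1\right)^{2} = 6 \left(-1\right)^{2} = 6 \cdot 1 = 6$)
$- \frac{42367}{q{\left(84 \right)}} + \frac{16428}{x{\left(H \right)}} = - \frac{42367}{-122} + \frac{16428}{6} = \left(-42367\right) \left(- \frac{1}{122}\right) + 16428 \cdot \frac{1}{6} = \frac{42367}{122} + 2738 = \frac{376403}{122}$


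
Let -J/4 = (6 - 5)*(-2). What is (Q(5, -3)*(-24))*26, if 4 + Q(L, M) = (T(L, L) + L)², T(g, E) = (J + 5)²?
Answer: -18889728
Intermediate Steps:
J = 8 (J = -4*(6 - 5)*(-2) = -4*(-2) = 8)
T(g, E) = 169 (T(g, E) = (8 + 5)² = 13² = 169)
Q(L, M) = -4 + (169 + L)²
(Q(5, -3)*(-24))*26 = ((-4 + (169 + 5)²)*(-24))*26 = ((-4 + 174²)*(-24))*26 = ((-4 + 30276)*(-24))*26 = (30272*(-24))*26 = -726528*26 = -18889728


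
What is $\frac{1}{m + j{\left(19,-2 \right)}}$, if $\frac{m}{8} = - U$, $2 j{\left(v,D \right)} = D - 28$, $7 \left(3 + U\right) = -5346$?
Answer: $\frac{7}{42831} \approx 0.00016343$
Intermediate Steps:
$U = - \frac{5367}{7}$ ($U = -3 + \frac{1}{7} \left(-5346\right) = -3 - \frac{5346}{7} = - \frac{5367}{7} \approx -766.71$)
$j{\left(v,D \right)} = -14 + \frac{D}{2}$ ($j{\left(v,D \right)} = \frac{D - 28}{2} = \frac{-28 + D}{2} = -14 + \frac{D}{2}$)
$m = \frac{42936}{7}$ ($m = 8 \left(\left(-1\right) \left(- \frac{5367}{7}\right)\right) = 8 \cdot \frac{5367}{7} = \frac{42936}{7} \approx 6133.7$)
$\frac{1}{m + j{\left(19,-2 \right)}} = \frac{1}{\frac{42936}{7} + \left(-14 + \frac{1}{2} \left(-2\right)\right)} = \frac{1}{\frac{42936}{7} - 15} = \frac{1}{\frac{42831}{7}} = \frac{7}{42831}$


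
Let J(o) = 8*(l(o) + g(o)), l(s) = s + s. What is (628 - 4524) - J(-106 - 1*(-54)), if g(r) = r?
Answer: -2648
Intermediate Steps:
l(s) = 2*s
J(o) = 24*o (J(o) = 8*(2*o + o) = 8*(3*o) = 24*o)
(628 - 4524) - J(-106 - 1*(-54)) = (628 - 4524) - 24*(-106 - 1*(-54)) = -3896 - 24*(-106 + 54) = -3896 - 24*(-52) = -3896 - 1*(-1248) = -3896 + 1248 = -2648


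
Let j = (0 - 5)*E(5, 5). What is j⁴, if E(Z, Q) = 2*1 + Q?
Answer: 1500625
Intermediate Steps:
E(Z, Q) = 2 + Q
j = -35 (j = (0 - 5)*(2 + 5) = -5*7 = -35)
j⁴ = (-35)⁴ = 1500625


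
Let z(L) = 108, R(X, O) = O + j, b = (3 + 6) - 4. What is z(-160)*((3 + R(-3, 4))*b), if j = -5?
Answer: 1080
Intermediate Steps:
b = 5 (b = 9 - 4 = 5)
R(X, O) = -5 + O (R(X, O) = O - 5 = -5 + O)
z(-160)*((3 + R(-3, 4))*b) = 108*((3 + (-5 + 4))*5) = 108*((3 - 1)*5) = 108*(2*5) = 108*10 = 1080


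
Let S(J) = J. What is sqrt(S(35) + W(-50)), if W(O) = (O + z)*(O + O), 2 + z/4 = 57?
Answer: 3*I*sqrt(1885) ≈ 130.25*I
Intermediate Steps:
z = 220 (z = -8 + 4*57 = -8 + 228 = 220)
W(O) = 2*O*(220 + O) (W(O) = (O + 220)*(O + O) = (220 + O)*(2*O) = 2*O*(220 + O))
sqrt(S(35) + W(-50)) = sqrt(35 + 2*(-50)*(220 - 50)) = sqrt(35 + 2*(-50)*170) = sqrt(35 - 17000) = sqrt(-16965) = 3*I*sqrt(1885)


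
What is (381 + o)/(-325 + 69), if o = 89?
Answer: -235/128 ≈ -1.8359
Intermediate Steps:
(381 + o)/(-325 + 69) = (381 + 89)/(-325 + 69) = 470/(-256) = 470*(-1/256) = -235/128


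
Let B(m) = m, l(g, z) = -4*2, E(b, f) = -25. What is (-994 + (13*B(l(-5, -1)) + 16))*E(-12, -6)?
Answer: 27050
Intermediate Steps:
l(g, z) = -8
(-994 + (13*B(l(-5, -1)) + 16))*E(-12, -6) = (-994 + (13*(-8) + 16))*(-25) = (-994 + (-104 + 16))*(-25) = (-994 - 88)*(-25) = -1082*(-25) = 27050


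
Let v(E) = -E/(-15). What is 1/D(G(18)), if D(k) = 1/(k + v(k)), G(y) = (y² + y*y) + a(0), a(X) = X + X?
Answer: 3456/5 ≈ 691.20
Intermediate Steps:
a(X) = 2*X
v(E) = E/15 (v(E) = -E*(-1)/15 = -(-1)*E/15 = E/15)
G(y) = 2*y² (G(y) = (y² + y*y) + 2*0 = (y² + y²) + 0 = 2*y² + 0 = 2*y²)
D(k) = 15/(16*k) (D(k) = 1/(k + k/15) = 1/(16*k/15) = 15/(16*k))
1/D(G(18)) = 1/(15/(16*((2*18²)))) = 1/(15/(16*((2*324)))) = 1/((15/16)/648) = 1/((15/16)*(1/648)) = 1/(5/3456) = 3456/5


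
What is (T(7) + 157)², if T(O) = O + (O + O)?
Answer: 31684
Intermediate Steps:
T(O) = 3*O (T(O) = O + 2*O = 3*O)
(T(7) + 157)² = (3*7 + 157)² = (21 + 157)² = 178² = 31684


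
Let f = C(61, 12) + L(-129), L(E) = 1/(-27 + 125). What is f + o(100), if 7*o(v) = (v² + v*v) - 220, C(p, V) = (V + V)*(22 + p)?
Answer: 472137/98 ≈ 4817.7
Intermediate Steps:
C(p, V) = 2*V*(22 + p) (C(p, V) = (2*V)*(22 + p) = 2*V*(22 + p))
L(E) = 1/98
f = 195217/98 (f = 2*12*(22 + 61) + 1/98 = 2*12*83 + 1/98 = 1992 + 1/98 = 195217/98 ≈ 1992.0)
o(v) = -220/7 + 2*v²/7 (o(v) = ((v² + v*v) - 220)/7 = ((v² + v²) - 220)/7 = (2*v² - 220)/7 = (-220 + 2*v²)/7 = -220/7 + 2*v²/7)
f + o(100) = 195217/98 + (-220/7 + (2/7)*100²) = 195217/98 + (-220/7 + (2/7)*10000) = 195217/98 + (-220/7 + 20000/7) = 195217/98 + 19780/7 = 472137/98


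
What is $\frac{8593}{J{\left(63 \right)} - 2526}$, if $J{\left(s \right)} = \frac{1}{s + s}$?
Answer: $- \frac{1082718}{318275} \approx -3.4018$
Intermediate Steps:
$J{\left(s \right)} = \frac{1}{2 s}$
$\frac{8593}{J{\left(63 \right)} - 2526} = \frac{8593}{\frac{1}{2 \cdot 63} - 2526} = \frac{8593}{\frac{1}{2} \cdot \frac{1}{63} - 2526} = \frac{8593}{\frac{1}{126} - 2526} = \frac{8593}{- \frac{318275}{126}} = 8593 \left(- \frac{126}{318275}\right) = - \frac{1082718}{318275}$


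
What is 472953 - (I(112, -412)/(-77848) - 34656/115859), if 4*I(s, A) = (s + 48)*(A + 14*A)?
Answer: 533215286686773/1127423929 ≈ 4.7295e+5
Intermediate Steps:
I(s, A) = 15*A*(48 + s)/4 (I(s, A) = ((s + 48)*(A + 14*A))/4 = ((48 + s)*(15*A))/4 = (15*A*(48 + s))/4 = 15*A*(48 + s)/4)
472953 - (I(112, -412)/(-77848) - 34656/115859) = 472953 - (((15/4)*(-412)*(48 + 112))/(-77848) - 34656/115859) = 472953 - (((15/4)*(-412)*160)*(-1/77848) - 34656*1/115859) = 472953 - (-247200*(-1/77848) - 34656/115859) = 472953 - (30900/9731 - 34656/115859) = 472953 - 1*3242805564/1127423929 = 472953 - 3242805564/1127423929 = 533215286686773/1127423929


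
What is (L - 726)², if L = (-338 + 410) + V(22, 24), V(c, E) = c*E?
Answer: 15876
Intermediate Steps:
V(c, E) = E*c
L = 600 (L = (-338 + 410) + 24*22 = 72 + 528 = 600)
(L - 726)² = (600 - 726)² = (-126)² = 15876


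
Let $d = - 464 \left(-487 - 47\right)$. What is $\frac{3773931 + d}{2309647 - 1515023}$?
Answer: $\frac{4021707}{794624} \approx 5.0611$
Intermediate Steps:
$d = 247776$ ($d = \left(-464\right) \left(-534\right) = 247776$)
$\frac{3773931 + d}{2309647 - 1515023} = \frac{3773931 + 247776}{2309647 - 1515023} = \frac{4021707}{794624}$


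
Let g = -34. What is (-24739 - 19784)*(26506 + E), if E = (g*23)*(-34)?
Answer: -2363904162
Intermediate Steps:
E = 26588 (E = -34*23*(-34) = -782*(-34) = 26588)
(-24739 - 19784)*(26506 + E) = (-24739 - 19784)*(26506 + 26588) = -44523*53094 = -2363904162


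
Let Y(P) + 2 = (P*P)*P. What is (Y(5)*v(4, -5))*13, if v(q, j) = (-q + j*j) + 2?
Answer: 36777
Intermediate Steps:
v(q, j) = 2 + j**2 - q (v(q, j) = (-q + j**2) + 2 = (j**2 - q) + 2 = 2 + j**2 - q)
Y(P) = -2 + P**3 (Y(P) = -2 + (P*P)*P = -2 + P**2*P = -2 + P**3)
(Y(5)*v(4, -5))*13 = ((-2 + 5**3)*(2 + (-5)**2 - 1*4))*13 = ((-2 + 125)*(2 + 25 - 4))*13 = (123*23)*13 = 2829*13 = 36777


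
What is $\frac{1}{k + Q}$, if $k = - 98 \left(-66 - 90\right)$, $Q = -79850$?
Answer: $- \frac{1}{64562} \approx -1.5489 \cdot 10^{-5}$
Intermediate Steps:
$k = 15288$ ($k = \left(-98\right) \left(-156\right) = 15288$)
$\frac{1}{k + Q} = \frac{1}{15288 - 79850} = \frac{1}{-64562} = - \frac{1}{64562}$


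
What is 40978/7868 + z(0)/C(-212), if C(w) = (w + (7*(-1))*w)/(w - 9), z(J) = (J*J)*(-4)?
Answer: 2927/562 ≈ 5.2082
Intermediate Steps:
z(J) = -4*J² (z(J) = J²*(-4) = -4*J²)
C(w) = -6*w/(-9 + w) (C(w) = (w - 7*w)/(-9 + w) = (-6*w)/(-9 + w) = -6*w/(-9 + w))
40978/7868 + z(0)/C(-212) = 40978/7868 + (-4*0²)/((-6*(-212)/(-9 - 212))) = 40978*(1/7868) + (-4*0)/((-6*(-212)/(-221))) = 2927/562 + 0/((-6*(-212)*(-1/221))) = 2927/562 + 0/(-1272/221) = 2927/562 + 0*(-221/1272) = 2927/562 + 0 = 2927/562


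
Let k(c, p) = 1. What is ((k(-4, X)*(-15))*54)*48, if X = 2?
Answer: -38880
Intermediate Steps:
((k(-4, X)*(-15))*54)*48 = ((1*(-15))*54)*48 = -15*54*48 = -810*48 = -38880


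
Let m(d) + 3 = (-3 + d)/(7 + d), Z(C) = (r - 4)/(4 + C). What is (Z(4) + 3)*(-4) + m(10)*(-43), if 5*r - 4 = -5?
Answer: 17237/170 ≈ 101.39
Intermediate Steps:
r = -1/5 (r = 4/5 + (1/5)*(-5) = 4/5 - 1 = -1/5 ≈ -0.20000)
Z(C) = -21/(5*(4 + C)) (Z(C) = (-1/5 - 4)/(4 + C) = -21/(5*(4 + C)))
m(d) = -3 + (-3 + d)/(7 + d)
(Z(4) + 3)*(-4) + m(10)*(-43) = (-21/(20 + 5*4) + 3)*(-4) + (2*(-12 - 1*10)/(7 + 10))*(-43) = (-21/(20 + 20) + 3)*(-4) + (2*(-12 - 10)/17)*(-43) = (-21/40 + 3)*(-4) + (2*(1/17)*(-22))*(-43) = (-21*1/40 + 3)*(-4) - 44/17*(-43) = (-21/40 + 3)*(-4) + 1892/17 = (99/40)*(-4) + 1892/17 = -99/10 + 1892/17 = 17237/170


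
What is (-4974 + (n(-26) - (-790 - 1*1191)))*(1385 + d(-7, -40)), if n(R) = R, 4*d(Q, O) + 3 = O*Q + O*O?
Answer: -22391923/4 ≈ -5.5980e+6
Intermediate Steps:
d(Q, O) = -¾ + O²/4 + O*Q/4 (d(Q, O) = -¾ + (O*Q + O*O)/4 = -¾ + (O*Q + O²)/4 = -¾ + (O² + O*Q)/4 = -¾ + (O²/4 + O*Q/4) = -¾ + O²/4 + O*Q/4)
(-4974 + (n(-26) - (-790 - 1*1191)))*(1385 + d(-7, -40)) = (-4974 + (-26 - (-790 - 1*1191)))*(1385 + (-¾ + (¼)*(-40)² + (¼)*(-40)*(-7))) = (-4974 + (-26 - (-790 - 1191)))*(1385 + (-¾ + (¼)*1600 + 70)) = (-4974 + (-26 - 1*(-1981)))*(1385 + (-¾ + 400 + 70)) = (-4974 + (-26 + 1981))*(1385 + 1877/4) = (-4974 + 1955)*(7417/4) = -3019*7417/4 = -22391923/4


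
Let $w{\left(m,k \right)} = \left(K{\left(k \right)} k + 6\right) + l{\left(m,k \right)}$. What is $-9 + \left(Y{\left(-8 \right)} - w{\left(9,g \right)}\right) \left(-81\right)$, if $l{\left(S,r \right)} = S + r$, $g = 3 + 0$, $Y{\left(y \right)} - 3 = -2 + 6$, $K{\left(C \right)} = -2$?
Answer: $396$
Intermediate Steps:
$Y{\left(y \right)} = 7$ ($Y{\left(y \right)} = 3 + \left(-2 + 6\right) = 3 + 4 = 7$)
$g = 3$
$w{\left(m,k \right)} = 6 + m - k$ ($w{\left(m,k \right)} = \left(- 2 k + 6\right) + \left(m + k\right) = \left(6 - 2 k\right) + \left(k + m\right) = 6 + m - k$)
$-9 + \left(Y{\left(-8 \right)} - w{\left(9,g \right)}\right) \left(-81\right) = -9 + \left(7 - \left(6 + 9 - 3\right)\right) \left(-81\right) = -9 + \left(7 - 12\right) \left(-81\right) = -9 - -405 = -9 + 405 = 396$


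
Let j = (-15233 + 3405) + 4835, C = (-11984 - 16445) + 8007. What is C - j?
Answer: -13429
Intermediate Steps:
C = -20422 (C = -28429 + 8007 = -20422)
j = -6993 (j = -11828 + 4835 = -6993)
C - j = -20422 - 1*(-6993) = -20422 + 6993 = -13429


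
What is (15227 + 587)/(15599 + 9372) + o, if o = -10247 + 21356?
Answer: 277418653/24971 ≈ 11110.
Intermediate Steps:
o = 11109
(15227 + 587)/(15599 + 9372) + o = (15227 + 587)/(15599 + 9372) + 11109 = 15814/24971 + 11109 = 277418653/24971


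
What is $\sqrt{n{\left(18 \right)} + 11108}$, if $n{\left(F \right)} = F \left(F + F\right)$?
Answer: $2 \sqrt{2939} \approx 108.43$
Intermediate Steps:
$n{\left(F \right)} = 2 F^{2}$ ($n{\left(F \right)} = F 2 F = 2 F^{2}$)
$\sqrt{n{\left(18 \right)} + 11108} = \sqrt{2 \cdot 18^{2} + 11108} = \sqrt{2 \cdot 324 + 11108} = \sqrt{648 + 11108} = \sqrt{11756} = 2 \sqrt{2939}$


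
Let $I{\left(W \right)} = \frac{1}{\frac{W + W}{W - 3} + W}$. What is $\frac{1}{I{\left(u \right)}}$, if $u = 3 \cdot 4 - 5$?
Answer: $\frac{21}{2} \approx 10.5$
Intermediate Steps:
$u = 7$ ($u = 12 - 5 = 7$)
$I{\left(W \right)} = \frac{1}{W + \frac{2 W}{-3 + W}}$ ($I{\left(W \right)} = \frac{1}{\frac{2 W}{-3 + W} + W} = \frac{1}{W + \frac{2 W}{-3 + W}}$)
$\frac{1}{I{\left(u \right)}} = \frac{1}{\frac{1}{7} \frac{1}{-1 + 7} \left(-3 + 7\right)} = \frac{1}{\frac{1}{7} \cdot \frac{1}{6} \cdot 4} = \frac{1}{\frac{2}{21}} = \frac{21}{2}$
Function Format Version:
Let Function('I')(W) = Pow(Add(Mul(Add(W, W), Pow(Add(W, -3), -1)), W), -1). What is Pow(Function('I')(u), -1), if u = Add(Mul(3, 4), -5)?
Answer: Rational(21, 2) ≈ 10.500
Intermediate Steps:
u = 7 (u = Add(12, -5) = 7)
Function('I')(W) = Pow(Add(W, Mul(2, W, Pow(Add(-3, W), -1))), -1) (Function('I')(W) = Pow(Add(Mul(Mul(2, W), Pow(Add(-3, W), -1)), W), -1) = Pow(Add(Mul(2, W, Pow(Add(-3, W), -1)), W), -1) = Pow(Add(W, Mul(2, W, Pow(Add(-3, W), -1))), -1))
Pow(Function('I')(u), -1) = Pow(Mul(Pow(7, -1), Pow(Add(-1, 7), -1), Add(-3, 7)), -1) = Pow(Mul(Rational(1, 7), Pow(6, -1), 4), -1) = Pow(Mul(Rational(1, 7), Rational(1, 6), 4), -1) = Pow(Rational(2, 21), -1) = Rational(21, 2)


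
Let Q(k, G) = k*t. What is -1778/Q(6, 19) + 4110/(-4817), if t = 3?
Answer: -4319303/43353 ≈ -99.631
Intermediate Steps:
Q(k, G) = 3*k (Q(k, G) = k*3 = 3*k)
-1778/Q(6, 19) + 4110/(-4817) = -1778/(3*6) + 4110/(-4817) = -1778/18 + 4110*(-1/4817) = -1778*1/18 - 4110/4817 = -889/9 - 4110/4817 = -4319303/43353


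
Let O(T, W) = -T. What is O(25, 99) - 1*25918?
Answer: -25943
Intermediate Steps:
O(25, 99) - 1*25918 = -1*25 - 1*25918 = -25 - 25918 = -25943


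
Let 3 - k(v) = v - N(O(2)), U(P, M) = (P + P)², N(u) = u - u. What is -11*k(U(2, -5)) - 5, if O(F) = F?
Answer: 138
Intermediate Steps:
N(u) = 0
U(P, M) = 4*P² (U(P, M) = (2*P)² = 4*P²)
k(v) = 3 - v (k(v) = 3 - (v - 1*0) = 3 - (v + 0) = 3 - v)
-11*k(U(2, -5)) - 5 = -11*(3 - 4*2²) - 5 = -11*(3 - 4*4) - 5 = -11*(3 - 1*16) - 5 = -11*(3 - 16) - 5 = -11*(-13) - 5 = 143 - 5 = 138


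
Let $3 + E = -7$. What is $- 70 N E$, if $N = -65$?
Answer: $-45500$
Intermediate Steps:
$E = -10$ ($E = -3 - 7 = -10$)
$- 70 N E = \left(-70\right) \left(-65\right) \left(-10\right) = 4550 \left(-10\right) = -45500$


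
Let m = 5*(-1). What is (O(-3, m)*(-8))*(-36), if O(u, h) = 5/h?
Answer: -288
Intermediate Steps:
m = -5
(O(-3, m)*(-8))*(-36) = ((5/(-5))*(-8))*(-36) = ((5*(-⅕))*(-8))*(-36) = -1*(-8)*(-36) = 8*(-36) = -288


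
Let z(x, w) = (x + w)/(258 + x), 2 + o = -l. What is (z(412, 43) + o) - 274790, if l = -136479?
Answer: -18533851/134 ≈ -1.3831e+5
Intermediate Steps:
o = 136477 (o = -2 - 1*(-136479) = -2 + 136479 = 136477)
z(x, w) = (w + x)/(258 + x)
(z(412, 43) + o) - 274790 = ((43 + 412)/(258 + 412) + 136477) - 274790 = (455/670 + 136477) - 274790 = ((1/670)*455 + 136477) - 274790 = (91/134 + 136477) - 274790 = 18288009/134 - 274790 = -18533851/134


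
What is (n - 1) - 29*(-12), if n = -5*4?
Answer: 327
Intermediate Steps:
n = -20
(n - 1) - 29*(-12) = (-20 - 1) - 29*(-12) = -21 + 348 = 327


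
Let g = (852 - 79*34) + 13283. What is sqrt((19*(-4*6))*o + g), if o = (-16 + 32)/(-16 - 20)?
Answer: sqrt(104865)/3 ≈ 107.94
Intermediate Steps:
o = -4/9 (o = 16/(-36) = 16*(-1/36) = -4/9 ≈ -0.44444)
g = 11449 (g = (852 - 2686) + 13283 = -1834 + 13283 = 11449)
sqrt((19*(-4*6))*o + g) = sqrt((19*(-4*6))*(-4/9) + 11449) = sqrt((19*(-24))*(-4/9) + 11449) = sqrt(-456*(-4/9) + 11449) = sqrt(608/3 + 11449) = sqrt(34955/3) = sqrt(104865)/3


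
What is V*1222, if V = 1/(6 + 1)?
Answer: 1222/7 ≈ 174.57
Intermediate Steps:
V = 1/7 ≈ 0.14286
V*1222 = (1/7)*1222 = 1222/7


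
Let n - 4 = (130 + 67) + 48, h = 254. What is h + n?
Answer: 503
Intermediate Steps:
n = 249 (n = 4 + ((130 + 67) + 48) = 4 + (197 + 48) = 4 + 245 = 249)
h + n = 254 + 249 = 503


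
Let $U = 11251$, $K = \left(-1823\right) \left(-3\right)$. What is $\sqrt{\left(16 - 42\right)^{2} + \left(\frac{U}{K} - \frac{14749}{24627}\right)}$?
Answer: $\frac{2 \sqrt{341364973952672697}}{44895021} \approx 26.028$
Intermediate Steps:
$K = 5469$
$\sqrt{\left(16 - 42\right)^{2} + \left(\frac{U}{K} - \frac{14749}{24627}\right)} = \sqrt{\left(16 - 42\right)^{2} + \left(\frac{11251}{5469} - \frac{14749}{24627}\right)} = \sqrt{\left(-26\right)^{2} + \left(11251 \cdot \frac{1}{5469} - \frac{14749}{24627}\right)} = \sqrt{676 + \left(\frac{11251}{5469} - \frac{14749}{24627}\right)} = \sqrt{676 + \frac{65472032}{44895021}} = \sqrt{\frac{30414506228}{44895021}} = \frac{2 \sqrt{341364973952672697}}{44895021}$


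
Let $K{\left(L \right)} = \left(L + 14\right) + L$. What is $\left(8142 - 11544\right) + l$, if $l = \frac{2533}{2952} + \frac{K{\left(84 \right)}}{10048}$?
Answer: $- \frac{6305193809}{1853856} \approx -3401.1$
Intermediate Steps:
$K{\left(L \right)} = 14 + 2 L$ ($K{\left(L \right)} = \left(14 + L\right) + L = 14 + 2 L$)
$l = \frac{1624303}{1853856}$ ($l = \frac{2533}{2952} + \frac{14 + 2 \cdot 84}{10048} = 2533 \cdot \frac{1}{2952} + \left(14 + 168\right) \frac{1}{10048} = \frac{2533}{2952} + 182 \cdot \frac{1}{10048} = \frac{2533}{2952} + \frac{91}{5024} = \frac{1624303}{1853856} \approx 0.87617$)
$\left(8142 - 11544\right) + l = \left(8142 - 11544\right) + \frac{1624303}{1853856} = -3402 + \frac{1624303}{1853856} = - \frac{6305193809}{1853856}$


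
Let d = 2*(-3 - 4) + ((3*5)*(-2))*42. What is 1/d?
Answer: -1/1274 ≈ -0.00078493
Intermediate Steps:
d = -1274 (d = 2*(-7) + (15*(-2))*42 = -14 - 30*42 = -14 - 1260 = -1274)
1/d = 1/(-1274) = -1/1274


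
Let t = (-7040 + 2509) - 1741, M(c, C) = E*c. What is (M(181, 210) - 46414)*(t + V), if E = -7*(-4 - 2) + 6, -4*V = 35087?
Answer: 1135081025/2 ≈ 5.6754e+8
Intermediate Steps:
V = -35087/4 (V = -1/4*35087 = -35087/4 ≈ -8771.8)
E = 48 (E = -7*(-6) + 6 = 42 + 6 = 48)
M(c, C) = 48*c
t = -6272 (t = -4531 - 1741 = -6272)
(M(181, 210) - 46414)*(t + V) = (48*181 - 46414)*(-6272 - 35087/4) = (8688 - 46414)*(-60175/4) = -37726*(-60175/4) = 1135081025/2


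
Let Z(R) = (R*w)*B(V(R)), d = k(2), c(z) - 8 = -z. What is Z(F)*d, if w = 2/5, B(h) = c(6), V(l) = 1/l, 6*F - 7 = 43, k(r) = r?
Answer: 40/3 ≈ 13.333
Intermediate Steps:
c(z) = 8 - z
F = 25/3 (F = 7/6 + (⅙)*43 = 7/6 + 43/6 = 25/3 ≈ 8.3333)
d = 2
B(h) = 2 (B(h) = 8 - 1*6 = 8 - 6 = 2)
w = ⅖ (w = 2*(⅕) = ⅖ ≈ 0.40000)
Z(R) = 4*R/5 (Z(R) = (R*(⅖))*2 = (2*R/5)*2 = 4*R/5)
Z(F)*d = ((⅘)*(25/3))*2 = (20/3)*2 = 40/3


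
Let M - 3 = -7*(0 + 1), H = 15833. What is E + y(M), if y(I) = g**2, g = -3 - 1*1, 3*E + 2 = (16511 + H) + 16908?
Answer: 49298/3 ≈ 16433.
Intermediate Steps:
E = 49250/3 (E = -2/3 + ((16511 + 15833) + 16908)/3 = -2/3 + (32344 + 16908)/3 = -2/3 + (1/3)*49252 = -2/3 + 49252/3 = 49250/3 ≈ 16417.)
M = -4 (M = 3 - 7*(0 + 1) = 3 - 7*1 = 3 - 7 = -4)
g = -4 (g = -3 - 1 = -4)
y(I) = 16 (y(I) = (-4)**2 = 16)
E + y(M) = 49250/3 + 16 = 49298/3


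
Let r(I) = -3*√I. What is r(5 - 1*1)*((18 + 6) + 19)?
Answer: -258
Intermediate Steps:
r(5 - 1*1)*((18 + 6) + 19) = (-3*√(5 - 1*1))*((18 + 6) + 19) = (-3*√(5 - 1))*(24 + 19) = -3*√4*43 = -3*2*43 = -6*43 = -258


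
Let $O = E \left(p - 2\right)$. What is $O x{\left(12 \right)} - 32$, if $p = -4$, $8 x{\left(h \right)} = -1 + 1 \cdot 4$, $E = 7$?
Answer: $- \frac{191}{4} \approx -47.75$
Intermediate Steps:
$x{\left(h \right)} = \frac{3}{8}$ ($x{\left(h \right)} = \frac{-1 + 1 \cdot 4}{8} = \frac{-1 + 4}{8} = \frac{1}{8} \cdot 3 = \frac{3}{8}$)
$O = -42$ ($O = 7 \left(-4 - 2\right) = 7 \left(-6\right) = -42$)
$O x{\left(12 \right)} - 32 = \left(-42\right) \frac{3}{8} - 32 = - \frac{63}{4} - 32 = - \frac{191}{4}$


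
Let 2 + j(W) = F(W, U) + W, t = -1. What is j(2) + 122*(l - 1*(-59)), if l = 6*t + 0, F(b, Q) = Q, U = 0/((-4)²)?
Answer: 6466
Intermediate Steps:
U = 0 (U = 0/16 = 0*(1/16) = 0)
j(W) = -2 + W (j(W) = -2 + (0 + W) = -2 + W)
l = -6 (l = 6*(-1) + 0 = -6 + 0 = -6)
j(2) + 122*(l - 1*(-59)) = (-2 + 2) + 122*(-6 - 1*(-59)) = 0 + 122*(-6 + 59) = 0 + 122*53 = 0 + 6466 = 6466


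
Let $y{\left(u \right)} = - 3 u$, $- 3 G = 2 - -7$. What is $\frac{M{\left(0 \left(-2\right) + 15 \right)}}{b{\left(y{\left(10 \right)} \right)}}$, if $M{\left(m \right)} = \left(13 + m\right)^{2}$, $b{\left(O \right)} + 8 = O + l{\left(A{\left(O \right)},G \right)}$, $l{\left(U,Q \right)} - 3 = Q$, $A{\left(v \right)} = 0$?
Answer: $- \frac{392}{19} \approx -20.632$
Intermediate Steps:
$G = -3$ ($G = - \frac{2 - -7}{3} = - \frac{2 + 7}{3} = \left(- \frac{1}{3}\right) 9 = -3$)
$l{\left(U,Q \right)} = 3 + Q$
$b{\left(O \right)} = -8 + O$ ($b{\left(O \right)} = -8 + \left(O + \left(3 - 3\right)\right) = -8 + \left(O + 0\right) = -8 + O$)
$\frac{M{\left(0 \left(-2\right) + 15 \right)}}{b{\left(y{\left(10 \right)} \right)}} = \frac{\left(13 + \left(0 \left(-2\right) + 15\right)\right)^{2}}{-8 - 30} = \frac{\left(13 + \left(0 + 15\right)\right)^{2}}{-8 - 30} = \frac{\left(13 + 15\right)^{2}}{-38} = 28^{2} \left(- \frac{1}{38}\right) = 784 \left(- \frac{1}{38}\right) = - \frac{392}{19}$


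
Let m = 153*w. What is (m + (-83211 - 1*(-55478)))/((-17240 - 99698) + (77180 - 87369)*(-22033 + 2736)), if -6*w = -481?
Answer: -6187/78600078 ≈ -7.8715e-5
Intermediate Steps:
w = 481/6 (w = -1/6*(-481) = 481/6 ≈ 80.167)
m = 24531/2 (m = 153*(481/6) = 24531/2 ≈ 12266.)
(m + (-83211 - 1*(-55478)))/((-17240 - 99698) + (77180 - 87369)*(-22033 + 2736)) = (24531/2 + (-83211 - 1*(-55478)))/((-17240 - 99698) + (77180 - 87369)*(-22033 + 2736)) = (24531/2 + (-83211 + 55478))/(-116938 - 10189*(-19297)) = (24531/2 - 27733)/(-116938 + 196617133) = -30935/2/196500195 = -30935/2*1/196500195 = -6187/78600078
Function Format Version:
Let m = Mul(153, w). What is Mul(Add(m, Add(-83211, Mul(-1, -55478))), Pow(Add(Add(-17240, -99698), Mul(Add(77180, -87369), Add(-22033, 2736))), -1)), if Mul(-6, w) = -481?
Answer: Rational(-6187, 78600078) ≈ -7.8715e-5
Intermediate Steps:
w = Rational(481, 6) (w = Mul(Rational(-1, 6), -481) = Rational(481, 6) ≈ 80.167)
m = Rational(24531, 2) (m = Mul(153, Rational(481, 6)) = Rational(24531, 2) ≈ 12266.)
Mul(Add(m, Add(-83211, Mul(-1, -55478))), Pow(Add(Add(-17240, -99698), Mul(Add(77180, -87369), Add(-22033, 2736))), -1)) = Mul(Add(Rational(24531, 2), Add(-83211, Mul(-1, -55478))), Pow(Add(Add(-17240, -99698), Mul(Add(77180, -87369), Add(-22033, 2736))), -1)) = Mul(Add(Rational(24531, 2), Add(-83211, 55478)), Pow(Add(-116938, Mul(-10189, -19297)), -1)) = Mul(Add(Rational(24531, 2), -27733), Pow(Add(-116938, 196617133), -1)) = Mul(Rational(-30935, 2), Pow(196500195, -1)) = Mul(Rational(-30935, 2), Rational(1, 196500195)) = Rational(-6187, 78600078)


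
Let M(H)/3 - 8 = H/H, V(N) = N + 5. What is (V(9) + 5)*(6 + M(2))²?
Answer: 20691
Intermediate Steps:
V(N) = 5 + N
M(H) = 27 (M(H) = 24 + 3*(H/H) = 24 + 3*1 = 24 + 3 = 27)
(V(9) + 5)*(6 + M(2))² = ((5 + 9) + 5)*(6 + 27)² = (14 + 5)*33² = 19*1089 = 20691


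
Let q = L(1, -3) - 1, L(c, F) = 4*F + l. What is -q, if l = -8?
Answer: 21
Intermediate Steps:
L(c, F) = -8 + 4*F (L(c, F) = 4*F - 8 = -8 + 4*F)
q = -21 (q = (-8 + 4*(-3)) - 1 = (-8 - 12) - 1 = -20 - 1 = -21)
-q = -1*(-21) = 21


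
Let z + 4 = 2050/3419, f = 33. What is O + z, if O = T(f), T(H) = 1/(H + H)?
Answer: -763897/225654 ≈ -3.3853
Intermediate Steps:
z = -11626/3419 (z = -4 + 2050/3419 = -11626/3419 ≈ -3.4004)
T(H) = 1/(2*H)
O = 1/66 (O = (½)/33 = (½)*(1/33) = 1/66 ≈ 0.015152)
O + z = 1/66 - 11626/3419 = -763897/225654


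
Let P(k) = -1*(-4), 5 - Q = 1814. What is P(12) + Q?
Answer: -1805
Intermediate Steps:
Q = -1809 (Q = 5 - 1*1814 = 5 - 1814 = -1809)
P(k) = 4
P(12) + Q = 4 - 1809 = -1805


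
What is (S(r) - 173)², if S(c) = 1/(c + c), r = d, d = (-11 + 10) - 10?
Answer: 14493249/484 ≈ 29945.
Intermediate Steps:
d = -11 (d = -1 - 10 = -11)
r = -11
S(c) = 1/(2*c)
(S(r) - 173)² = ((½)/(-11) - 173)² = ((½)*(-1/11) - 173)² = (-1/22 - 173)² = (-3807/22)² = 14493249/484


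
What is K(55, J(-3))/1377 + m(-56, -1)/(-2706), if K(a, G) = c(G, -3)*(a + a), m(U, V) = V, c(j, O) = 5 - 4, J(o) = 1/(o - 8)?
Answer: 99679/1242054 ≈ 0.080253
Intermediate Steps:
J(o) = 1/(-8 + o)
c(j, O) = 1
K(a, G) = 2*a (K(a, G) = 1*(a + a) = 1*(2*a) = 2*a)
K(55, J(-3))/1377 + m(-56, -1)/(-2706) = (2*55)/1377 - 1/(-2706) = 110*(1/1377) - 1*(-1/2706) = 110/1377 + 1/2706 = 99679/1242054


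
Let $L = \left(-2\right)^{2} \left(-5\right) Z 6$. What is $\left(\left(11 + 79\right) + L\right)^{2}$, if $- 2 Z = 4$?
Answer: $108900$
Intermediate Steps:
$Z = -2$ ($Z = \left(- \frac{1}{2}\right) 4 = -2$)
$L = 240$ ($L = \left(-2\right)^{2} \left(-5\right) \left(-2\right) 6 = 4 \left(-5\right) \left(-2\right) 6 = \left(-20\right) \left(-2\right) 6 = 40 \cdot 6 = 240$)
$\left(\left(11 + 79\right) + L\right)^{2} = \left(\left(11 + 79\right) + 240\right)^{2} = \left(90 + 240\right)^{2} = 330^{2} = 108900$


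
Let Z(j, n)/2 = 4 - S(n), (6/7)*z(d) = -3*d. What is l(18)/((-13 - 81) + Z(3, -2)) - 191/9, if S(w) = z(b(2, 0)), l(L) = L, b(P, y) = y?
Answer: -8294/387 ≈ -21.432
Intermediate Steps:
z(d) = -7*d/2 (z(d) = 7*(-3*d)/6 = -7*d/2)
S(w) = 0 (S(w) = -7/2*0 = 0)
Z(j, n) = 8 (Z(j, n) = 2*(4 - 1*0) = 2*(4 + 0) = 2*4 = 8)
l(18)/((-13 - 81) + Z(3, -2)) - 191/9 = 18/((-13 - 81) + 8) - 191/9 = 18/(-94 + 8) - 191*⅑ = 18/(-86) - 191/9 = 18*(-1/86) - 191/9 = -9/43 - 191/9 = -8294/387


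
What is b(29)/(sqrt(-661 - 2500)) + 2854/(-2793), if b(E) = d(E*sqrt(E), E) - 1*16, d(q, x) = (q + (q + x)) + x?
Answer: -2854/2793 - 2*I*sqrt(3161)*(21 + 29*sqrt(29))/3161 ≈ -1.0218 - 6.3024*I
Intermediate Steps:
d(q, x) = 2*q + 2*x (d(q, x) = (x + 2*q) + x = 2*q + 2*x)
b(E) = -16 + 2*E + 2*E**(3/2) (b(E) = (2*(E*sqrt(E)) + 2*E) - 1*16 = (2*E**(3/2) + 2*E) - 16 = (2*E + 2*E**(3/2)) - 16 = -16 + 2*E + 2*E**(3/2))
b(29)/(sqrt(-661 - 2500)) + 2854/(-2793) = (-16 + 2*29 + 2*29**(3/2))/(sqrt(-661 - 2500)) + 2854/(-2793) = (-16 + 58 + 2*(29*sqrt(29)))/(sqrt(-3161)) + 2854*(-1/2793) = (-16 + 58 + 58*sqrt(29))/((I*sqrt(3161))) - 2854/2793 = (42 + 58*sqrt(29))*(-I*sqrt(3161)/3161) - 2854/2793 = -I*sqrt(3161)*(42 + 58*sqrt(29))/3161 - 2854/2793 = -2854/2793 - I*sqrt(3161)*(42 + 58*sqrt(29))/3161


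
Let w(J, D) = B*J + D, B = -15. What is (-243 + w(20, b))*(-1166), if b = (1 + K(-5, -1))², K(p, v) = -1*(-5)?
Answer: 591162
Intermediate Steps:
K(p, v) = 5
b = 36 (b = (1 + 5)² = 6² = 36)
w(J, D) = D - 15*J (w(J, D) = -15*J + D = D - 15*J)
(-243 + w(20, b))*(-1166) = (-243 + (36 - 15*20))*(-1166) = (-243 + (36 - 300))*(-1166) = (-243 - 264)*(-1166) = -507*(-1166) = 591162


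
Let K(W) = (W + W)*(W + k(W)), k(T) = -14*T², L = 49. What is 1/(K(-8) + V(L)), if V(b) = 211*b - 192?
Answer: 1/24611 ≈ 4.0632e-5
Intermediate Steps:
V(b) = -192 + 211*b
K(W) = 2*W*(W - 14*W²) (K(W) = (W + W)*(W - 14*W²) = (2*W)*(W - 14*W²) = 2*W*(W - 14*W²))
1/(K(-8) + V(L)) = 1/((-8)²*(2 - 28*(-8)) + (-192 + 211*49)) = 1/(64*(2 + 224) + (-192 + 10339)) = 1/(64*226 + 10147) = 1/(14464 + 10147) = 1/24611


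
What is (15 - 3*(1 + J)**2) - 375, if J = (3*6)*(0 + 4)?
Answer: -16347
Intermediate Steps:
J = 72 (J = 18*4 = 72)
(15 - 3*(1 + J)**2) - 375 = (15 - 3*(1 + 72)**2) - 375 = (15 - 3*73**2) - 375 = (15 - 3*5329) - 375 = (15 - 15987) - 375 = -15972 - 375 = -16347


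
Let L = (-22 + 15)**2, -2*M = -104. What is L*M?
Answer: 2548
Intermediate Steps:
M = 52 (M = -1/2*(-104) = 52)
L = 49 (L = (-7)**2 = 49)
L*M = 49*52 = 2548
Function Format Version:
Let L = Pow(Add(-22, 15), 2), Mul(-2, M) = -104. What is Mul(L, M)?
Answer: 2548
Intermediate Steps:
M = 52 (M = Mul(Rational(-1, 2), -104) = 52)
L = 49 (L = Pow(-7, 2) = 49)
Mul(L, M) = Mul(49, 52) = 2548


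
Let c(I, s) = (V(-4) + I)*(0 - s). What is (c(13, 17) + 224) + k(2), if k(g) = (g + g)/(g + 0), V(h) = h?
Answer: 73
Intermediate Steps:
c(I, s) = -s*(-4 + I) (c(I, s) = (-4 + I)*(0 - s) = (-4 + I)*(-s) = -s*(-4 + I))
k(g) = 2 (k(g) = (2*g)/g = 2)
(c(13, 17) + 224) + k(2) = (17*(4 - 1*13) + 224) + 2 = (17*(4 - 13) + 224) + 2 = (17*(-9) + 224) + 2 = (-153 + 224) + 2 = 71 + 2 = 73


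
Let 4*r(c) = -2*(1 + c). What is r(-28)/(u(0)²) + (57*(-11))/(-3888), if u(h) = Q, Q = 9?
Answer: 425/1296 ≈ 0.32793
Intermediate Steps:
r(c) = -½ - c/2 (r(c) = (-2*(1 + c))/4 = (-2 - 2*c)/4 = -½ - c/2)
u(h) = 9
r(-28)/(u(0)²) + (57*(-11))/(-3888) = (-½ - ½*(-28))/(9²) + (57*(-11))/(-3888) = (-½ + 14)/81 - 627*(-1/3888) = (27/2)*(1/81) + 209/1296 = ⅙ + 209/1296 = 425/1296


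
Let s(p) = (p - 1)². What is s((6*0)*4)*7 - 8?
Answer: -1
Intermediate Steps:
s(p) = (-1 + p)²
s((6*0)*4)*7 - 8 = (-1 + (6*0)*4)²*7 - 8 = (-1 + 0*4)²*7 - 8 = (-1 + 0)²*7 - 8 = (-1)²*7 - 8 = 1*7 - 8 = 7 - 8 = -1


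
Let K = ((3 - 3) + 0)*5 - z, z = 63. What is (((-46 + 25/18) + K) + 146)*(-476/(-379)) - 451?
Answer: -1373903/3411 ≈ -402.79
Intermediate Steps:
K = -63 (K = ((3 - 3) + 0)*5 - 1*63 = (0 + 0)*5 - 63 = 0*5 - 63 = 0 - 63 = -63)
(((-46 + 25/18) + K) + 146)*(-476/(-379)) - 451 = (((-46 + 25/18) - 63) + 146)*(-476/(-379)) - 451 = (((-46 + 25*(1/18)) - 63) + 146)*(-476*(-1/379)) - 451 = (((-46 + 25/18) - 63) + 146)*(476/379) - 451 = ((-803/18 - 63) + 146)*(476/379) - 451 = (-1937/18 + 146)*(476/379) - 451 = (691/18)*(476/379) - 451 = 164458/3411 - 451 = -1373903/3411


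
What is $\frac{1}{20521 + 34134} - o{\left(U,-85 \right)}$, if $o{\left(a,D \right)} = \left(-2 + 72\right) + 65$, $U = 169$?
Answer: $- \frac{7378424}{54655} \approx -135.0$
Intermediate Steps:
$o{\left(a,D \right)} = 135$ ($o{\left(a,D \right)} = 70 + 65 = 135$)
$\frac{1}{20521 + 34134} - o{\left(U,-85 \right)} = \frac{1}{20521 + 34134} - 135 = \frac{1}{54655} - 135 = - \frac{7378424}{54655}$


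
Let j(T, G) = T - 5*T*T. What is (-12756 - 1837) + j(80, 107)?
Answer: -46513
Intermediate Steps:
j(T, G) = T - 5*T**2
(-12756 - 1837) + j(80, 107) = (-12756 - 1837) + 80*(1 - 5*80) = -14593 + 80*(1 - 400) = -14593 + 80*(-399) = -14593 - 31920 = -46513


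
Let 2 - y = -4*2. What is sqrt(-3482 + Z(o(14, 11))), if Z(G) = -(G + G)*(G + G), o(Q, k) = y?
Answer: I*sqrt(3882) ≈ 62.306*I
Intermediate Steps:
y = 10 (y = 2 - (-4)*2 = 2 - 1*(-8) = 2 + 8 = 10)
o(Q, k) = 10
Z(G) = -4*G**2 (Z(G) = -2*G*2*G = -4*G**2)
sqrt(-3482 + Z(o(14, 11))) = sqrt(-3482 - 4*10**2) = sqrt(-3482 - 4*100) = sqrt(-3482 - 400) = sqrt(-3882) = I*sqrt(3882)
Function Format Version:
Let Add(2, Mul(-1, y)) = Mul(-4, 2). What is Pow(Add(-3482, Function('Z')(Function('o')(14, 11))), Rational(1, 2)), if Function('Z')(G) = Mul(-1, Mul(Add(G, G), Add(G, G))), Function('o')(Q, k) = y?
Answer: Mul(I, Pow(3882, Rational(1, 2))) ≈ Mul(62.306, I)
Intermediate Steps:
y = 10 (y = Add(2, Mul(-1, Mul(-4, 2))) = Add(2, Mul(-1, -8)) = Add(2, 8) = 10)
Function('o')(Q, k) = 10
Function('Z')(G) = Mul(-4, Pow(G, 2)) (Function('Z')(G) = Mul(-1, Mul(Mul(2, G), Mul(2, G))) = Mul(-1, Mul(4, Pow(G, 2))) = Mul(-4, Pow(G, 2)))
Pow(Add(-3482, Function('Z')(Function('o')(14, 11))), Rational(1, 2)) = Pow(Add(-3482, Mul(-4, Pow(10, 2))), Rational(1, 2)) = Pow(Add(-3482, Mul(-4, 100)), Rational(1, 2)) = Pow(Add(-3482, -400), Rational(1, 2)) = Pow(-3882, Rational(1, 2)) = Mul(I, Pow(3882, Rational(1, 2)))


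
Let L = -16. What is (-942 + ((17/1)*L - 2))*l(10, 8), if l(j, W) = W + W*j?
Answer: -107008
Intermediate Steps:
(-942 + ((17/1)*L - 2))*l(10, 8) = (-942 + ((17/1)*(-16) - 2))*(8*(1 + 10)) = (-942 + ((17*1)*(-16) - 2))*(8*11) = (-942 + (17*(-16) - 2))*88 = (-942 + (-272 - 2))*88 = (-942 - 274)*88 = -1216*88 = -107008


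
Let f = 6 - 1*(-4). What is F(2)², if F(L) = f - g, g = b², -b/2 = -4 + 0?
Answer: 2916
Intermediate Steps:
f = 10 (f = 6 + 4 = 10)
b = 8 (b = -2*(-4 + 0) = -2*(-4) = 8)
g = 64 (g = 8² = 64)
F(L) = -54 (F(L) = 10 - 1*64 = 10 - 64 = -54)
F(2)² = (-54)² = 2916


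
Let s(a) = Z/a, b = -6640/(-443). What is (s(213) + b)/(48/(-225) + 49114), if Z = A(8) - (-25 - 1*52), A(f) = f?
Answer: 36299375/115858194902 ≈ 0.00031331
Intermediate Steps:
b = 6640/443 (b = -6640*(-1/443) = 6640/443 ≈ 14.989)
Z = 85 (Z = 8 - (-25 - 1*52) = 8 - (-25 - 52) = 8 - 1*(-77) = 8 + 77 = 85)
s(a) = 85/a
(s(213) + b)/(48/(-225) + 49114) = (85/213 + 6640/443)/(48/(-225) + 49114) = (85*(1/213) + 6640/443)/(48*(-1/225) + 49114) = (85/213 + 6640/443)/(-16/75 + 49114) = 1451975/(94359*(3683534/75)) = (1451975/94359)*(75/3683534) = 36299375/115858194902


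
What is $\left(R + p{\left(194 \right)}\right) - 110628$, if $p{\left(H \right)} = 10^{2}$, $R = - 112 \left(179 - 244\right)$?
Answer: $-103248$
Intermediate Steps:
$R = 7280$ ($R = \left(-112\right) \left(-65\right) = 7280$)
$p{\left(H \right)} = 100$
$\left(R + p{\left(194 \right)}\right) - 110628 = \left(7280 + 100\right) - 110628 = 7380 - 110628 = -103248$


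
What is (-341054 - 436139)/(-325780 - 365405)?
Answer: 777193/691185 ≈ 1.1244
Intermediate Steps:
(-341054 - 436139)/(-325780 - 365405) = -777193/(-691185) = -777193*(-1/691185) = 777193/691185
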